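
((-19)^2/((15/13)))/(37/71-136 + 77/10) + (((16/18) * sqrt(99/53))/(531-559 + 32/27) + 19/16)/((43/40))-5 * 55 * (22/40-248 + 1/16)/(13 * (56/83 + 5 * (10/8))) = 95951107522081/127191105756-720 * sqrt(583)/412499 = 754.34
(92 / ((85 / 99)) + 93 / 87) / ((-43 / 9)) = -2400903 / 105995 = -22.65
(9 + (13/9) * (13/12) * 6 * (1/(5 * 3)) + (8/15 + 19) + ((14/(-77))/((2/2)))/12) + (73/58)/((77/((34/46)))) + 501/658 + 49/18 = 32.64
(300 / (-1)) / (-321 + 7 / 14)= 600 / 641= 0.94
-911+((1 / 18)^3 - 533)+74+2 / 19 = -151795277 / 110808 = -1369.89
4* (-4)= -16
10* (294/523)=2940/523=5.62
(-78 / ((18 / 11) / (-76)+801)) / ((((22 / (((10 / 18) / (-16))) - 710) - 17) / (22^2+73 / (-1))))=7444580 / 253078403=0.03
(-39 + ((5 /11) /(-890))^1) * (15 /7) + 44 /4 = -142097 /1958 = -72.57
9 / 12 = 3 / 4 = 0.75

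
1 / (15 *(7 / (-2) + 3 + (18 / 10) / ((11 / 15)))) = 22 / 645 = 0.03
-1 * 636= -636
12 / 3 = 4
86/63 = 1.37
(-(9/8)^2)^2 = 6561/4096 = 1.60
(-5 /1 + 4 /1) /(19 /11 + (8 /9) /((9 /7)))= -891 /2155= -0.41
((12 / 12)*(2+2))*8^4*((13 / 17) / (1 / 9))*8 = 15335424 / 17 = 902083.76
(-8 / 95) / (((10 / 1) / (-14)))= 56 / 475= 0.12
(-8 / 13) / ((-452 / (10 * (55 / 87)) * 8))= 275 / 255606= 0.00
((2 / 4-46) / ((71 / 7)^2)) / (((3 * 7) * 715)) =-49 / 1663530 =-0.00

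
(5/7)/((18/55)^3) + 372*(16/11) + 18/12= 562.97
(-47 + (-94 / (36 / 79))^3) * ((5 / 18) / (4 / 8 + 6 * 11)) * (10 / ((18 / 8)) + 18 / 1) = -25850476411505 / 31414068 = -822894.90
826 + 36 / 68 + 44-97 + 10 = 13320 / 17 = 783.53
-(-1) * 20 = 20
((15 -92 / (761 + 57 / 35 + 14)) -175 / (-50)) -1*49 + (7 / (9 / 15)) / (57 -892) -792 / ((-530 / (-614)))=-3421726126133 / 3608818230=-948.16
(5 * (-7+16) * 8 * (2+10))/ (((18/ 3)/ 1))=720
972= 972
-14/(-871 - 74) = 2/135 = 0.01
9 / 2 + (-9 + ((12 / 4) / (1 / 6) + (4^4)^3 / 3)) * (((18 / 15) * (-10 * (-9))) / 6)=201326925 / 2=100663462.50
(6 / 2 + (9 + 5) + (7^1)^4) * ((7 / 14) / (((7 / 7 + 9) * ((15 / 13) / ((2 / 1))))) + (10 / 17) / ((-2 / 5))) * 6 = -8533122 / 425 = -20077.93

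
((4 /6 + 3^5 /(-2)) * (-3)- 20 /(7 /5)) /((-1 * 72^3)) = -1625 /1741824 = -0.00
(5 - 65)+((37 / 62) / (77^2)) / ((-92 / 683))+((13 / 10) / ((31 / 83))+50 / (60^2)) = -42997151881 / 760927860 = -56.51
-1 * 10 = -10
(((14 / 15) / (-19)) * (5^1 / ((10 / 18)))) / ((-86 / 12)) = 252 / 4085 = 0.06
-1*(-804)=804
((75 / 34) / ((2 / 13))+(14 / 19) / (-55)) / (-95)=-1017923 / 6750700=-0.15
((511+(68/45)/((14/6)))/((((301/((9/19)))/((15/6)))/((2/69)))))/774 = 53723/712667466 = 0.00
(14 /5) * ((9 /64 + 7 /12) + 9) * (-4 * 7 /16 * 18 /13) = -274449 /4160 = -65.97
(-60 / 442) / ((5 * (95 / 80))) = -96 / 4199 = -0.02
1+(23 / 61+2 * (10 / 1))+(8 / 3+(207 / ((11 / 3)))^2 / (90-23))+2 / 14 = 71.76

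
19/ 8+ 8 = 83/ 8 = 10.38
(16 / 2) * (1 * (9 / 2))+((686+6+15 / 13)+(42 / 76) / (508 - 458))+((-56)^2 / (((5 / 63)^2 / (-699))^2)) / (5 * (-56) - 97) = -1834451323961178071 / 17907500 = -102440392235.72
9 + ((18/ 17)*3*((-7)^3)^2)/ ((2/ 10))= 31765383/ 17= 1868551.94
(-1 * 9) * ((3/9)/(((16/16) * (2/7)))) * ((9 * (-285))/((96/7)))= 1963.83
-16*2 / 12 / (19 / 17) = -136 / 57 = -2.39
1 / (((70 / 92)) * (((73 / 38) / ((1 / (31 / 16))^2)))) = 447488 / 2455355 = 0.18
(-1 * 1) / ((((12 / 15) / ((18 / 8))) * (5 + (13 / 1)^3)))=-15 / 11744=-0.00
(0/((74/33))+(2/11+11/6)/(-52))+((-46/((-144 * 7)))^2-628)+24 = -21941201977/36324288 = -604.04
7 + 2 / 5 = 37 / 5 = 7.40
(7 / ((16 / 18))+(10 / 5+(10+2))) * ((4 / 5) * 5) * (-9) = -1575 / 2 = -787.50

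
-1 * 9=-9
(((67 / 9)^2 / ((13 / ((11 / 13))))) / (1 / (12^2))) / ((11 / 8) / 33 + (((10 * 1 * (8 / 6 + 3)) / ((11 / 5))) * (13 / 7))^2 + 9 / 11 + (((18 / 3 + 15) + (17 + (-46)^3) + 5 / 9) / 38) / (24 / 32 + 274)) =0.39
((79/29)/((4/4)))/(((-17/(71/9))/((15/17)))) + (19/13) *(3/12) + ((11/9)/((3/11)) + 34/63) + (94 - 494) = -395.73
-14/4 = -3.50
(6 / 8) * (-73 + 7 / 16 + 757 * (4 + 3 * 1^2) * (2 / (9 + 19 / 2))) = 888537 / 2368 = 375.23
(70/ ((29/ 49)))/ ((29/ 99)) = 339570/ 841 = 403.77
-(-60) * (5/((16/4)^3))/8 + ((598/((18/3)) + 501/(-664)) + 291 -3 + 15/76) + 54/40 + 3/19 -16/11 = 12914454719/33306240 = 387.75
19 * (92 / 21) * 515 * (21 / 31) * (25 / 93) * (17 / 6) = 191296750 / 8649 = 22117.79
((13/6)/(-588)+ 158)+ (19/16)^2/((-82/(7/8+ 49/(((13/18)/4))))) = 147607455941/962777088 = 153.31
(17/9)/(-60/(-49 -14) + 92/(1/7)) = 119/40632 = 0.00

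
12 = 12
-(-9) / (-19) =-9 / 19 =-0.47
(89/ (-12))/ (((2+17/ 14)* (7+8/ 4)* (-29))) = 623/ 70470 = 0.01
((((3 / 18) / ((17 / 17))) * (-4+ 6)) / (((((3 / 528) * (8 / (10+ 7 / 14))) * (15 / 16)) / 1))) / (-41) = -1232 / 615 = -2.00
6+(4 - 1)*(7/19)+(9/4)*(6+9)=3105/76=40.86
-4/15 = -0.27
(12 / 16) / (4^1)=3 / 16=0.19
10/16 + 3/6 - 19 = -143/8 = -17.88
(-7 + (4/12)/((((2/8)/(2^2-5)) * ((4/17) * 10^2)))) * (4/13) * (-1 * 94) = 198998/975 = 204.10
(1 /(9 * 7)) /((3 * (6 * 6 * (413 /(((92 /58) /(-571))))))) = -23 /23265825534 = -0.00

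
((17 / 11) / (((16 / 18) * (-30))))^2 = 2601 / 774400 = 0.00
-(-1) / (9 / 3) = 1 / 3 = 0.33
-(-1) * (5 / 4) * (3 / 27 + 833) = 18745 / 18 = 1041.39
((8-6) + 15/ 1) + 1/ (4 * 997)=67797/ 3988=17.00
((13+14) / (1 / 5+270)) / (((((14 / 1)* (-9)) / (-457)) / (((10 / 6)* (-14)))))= -11425 / 1351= -8.46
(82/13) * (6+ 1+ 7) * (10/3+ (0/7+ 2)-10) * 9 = -48216/13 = -3708.92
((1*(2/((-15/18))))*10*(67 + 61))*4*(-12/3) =49152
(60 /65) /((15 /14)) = 0.86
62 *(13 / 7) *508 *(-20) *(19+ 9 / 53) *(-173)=1439357121280 / 371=3879668790.51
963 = 963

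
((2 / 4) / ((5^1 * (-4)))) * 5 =-1 / 8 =-0.12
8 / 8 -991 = -990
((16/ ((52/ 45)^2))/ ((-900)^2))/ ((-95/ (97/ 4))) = -97/ 25688000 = -0.00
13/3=4.33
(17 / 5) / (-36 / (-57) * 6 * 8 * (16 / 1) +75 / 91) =29393 / 4200405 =0.01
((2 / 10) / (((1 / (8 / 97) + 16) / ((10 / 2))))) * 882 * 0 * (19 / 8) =0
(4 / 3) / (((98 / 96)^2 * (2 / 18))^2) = 573308928 / 5764801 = 99.45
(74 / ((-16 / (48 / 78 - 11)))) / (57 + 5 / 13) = 4995 / 5968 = 0.84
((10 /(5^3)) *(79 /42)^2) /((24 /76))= 118579 /132300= 0.90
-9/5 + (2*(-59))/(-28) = 169/70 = 2.41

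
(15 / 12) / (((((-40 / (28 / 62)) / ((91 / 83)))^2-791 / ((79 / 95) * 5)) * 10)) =32055751 / 1624832752792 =0.00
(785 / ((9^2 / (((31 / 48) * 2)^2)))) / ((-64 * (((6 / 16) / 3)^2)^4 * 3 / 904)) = -2793324707840 / 2187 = -1277240378.53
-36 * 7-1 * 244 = -496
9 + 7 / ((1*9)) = 88 / 9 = 9.78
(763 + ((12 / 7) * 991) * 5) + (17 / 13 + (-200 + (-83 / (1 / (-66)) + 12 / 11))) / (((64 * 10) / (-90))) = 545487641 / 64064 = 8514.73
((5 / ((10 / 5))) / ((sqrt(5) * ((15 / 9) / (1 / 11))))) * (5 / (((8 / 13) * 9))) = 13 * sqrt(5) / 528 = 0.06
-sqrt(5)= -2.24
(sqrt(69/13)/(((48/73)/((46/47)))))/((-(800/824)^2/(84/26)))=-124687577 * sqrt(897)/317720000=-11.75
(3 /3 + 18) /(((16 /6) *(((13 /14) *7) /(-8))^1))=-114 /13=-8.77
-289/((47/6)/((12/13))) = -20808/611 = -34.06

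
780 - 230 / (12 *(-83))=388555 / 498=780.23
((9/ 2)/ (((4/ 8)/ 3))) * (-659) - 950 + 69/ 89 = -1668058/ 89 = -18742.22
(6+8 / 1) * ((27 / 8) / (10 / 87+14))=16443 / 4912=3.35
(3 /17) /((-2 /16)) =-24 /17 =-1.41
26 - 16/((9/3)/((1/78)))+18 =43.93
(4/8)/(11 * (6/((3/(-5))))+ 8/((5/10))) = -1/188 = -0.01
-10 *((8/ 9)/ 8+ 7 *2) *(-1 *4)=5080/ 9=564.44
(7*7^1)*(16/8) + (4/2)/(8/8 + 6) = 688/7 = 98.29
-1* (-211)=211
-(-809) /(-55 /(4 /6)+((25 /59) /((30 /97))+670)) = 143193 /104230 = 1.37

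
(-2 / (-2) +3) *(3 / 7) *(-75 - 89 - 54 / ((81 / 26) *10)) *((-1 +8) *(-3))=29832 / 5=5966.40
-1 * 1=-1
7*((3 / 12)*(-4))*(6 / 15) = -14 / 5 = -2.80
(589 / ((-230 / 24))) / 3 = -2356 / 115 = -20.49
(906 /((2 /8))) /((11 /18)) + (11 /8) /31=16177657 /2728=5930.23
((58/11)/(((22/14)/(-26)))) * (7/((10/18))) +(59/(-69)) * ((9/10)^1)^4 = -30606900993/27830000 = -1099.78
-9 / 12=-3 / 4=-0.75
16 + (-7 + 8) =17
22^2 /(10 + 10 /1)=121 /5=24.20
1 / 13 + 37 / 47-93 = -56295 / 611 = -92.14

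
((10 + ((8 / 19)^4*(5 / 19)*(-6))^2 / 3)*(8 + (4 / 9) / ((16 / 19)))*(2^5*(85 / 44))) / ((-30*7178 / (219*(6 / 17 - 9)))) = 33666578403656815295 / 726145094375177037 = 46.36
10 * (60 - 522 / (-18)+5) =940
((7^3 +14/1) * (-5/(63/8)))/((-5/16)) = 2176/3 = 725.33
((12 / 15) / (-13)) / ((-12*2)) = 1 / 390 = 0.00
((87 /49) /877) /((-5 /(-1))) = 87 /214865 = 0.00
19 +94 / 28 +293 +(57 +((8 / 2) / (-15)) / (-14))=78199 / 210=372.38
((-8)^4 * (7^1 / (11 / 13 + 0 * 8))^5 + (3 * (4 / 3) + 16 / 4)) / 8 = 3195044743963 / 161051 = 19838714.10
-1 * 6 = -6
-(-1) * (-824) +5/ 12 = -9883/ 12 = -823.58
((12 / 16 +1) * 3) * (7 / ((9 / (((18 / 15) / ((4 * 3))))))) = 49 / 120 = 0.41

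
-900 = -900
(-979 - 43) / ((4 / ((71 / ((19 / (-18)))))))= 326529 / 19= 17185.74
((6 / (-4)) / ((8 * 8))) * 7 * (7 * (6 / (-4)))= 1.72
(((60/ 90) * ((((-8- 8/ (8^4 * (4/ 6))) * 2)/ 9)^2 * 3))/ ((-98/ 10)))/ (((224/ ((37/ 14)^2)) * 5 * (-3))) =91939336225/ 68519844642816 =0.00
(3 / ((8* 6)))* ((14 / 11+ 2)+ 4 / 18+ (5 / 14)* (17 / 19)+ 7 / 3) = 161897 / 421344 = 0.38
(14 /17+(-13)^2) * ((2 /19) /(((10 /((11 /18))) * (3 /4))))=1.46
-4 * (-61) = 244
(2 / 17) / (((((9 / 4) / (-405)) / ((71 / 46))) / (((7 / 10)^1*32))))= -286272 / 391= -732.15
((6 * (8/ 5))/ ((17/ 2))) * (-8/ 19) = -768/ 1615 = -0.48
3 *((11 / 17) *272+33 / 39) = 6897 / 13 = 530.54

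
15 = 15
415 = 415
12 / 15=4 / 5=0.80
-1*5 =-5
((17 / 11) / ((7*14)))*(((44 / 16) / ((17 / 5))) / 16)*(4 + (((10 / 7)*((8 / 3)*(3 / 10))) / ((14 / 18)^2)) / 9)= 1805 / 537824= 0.00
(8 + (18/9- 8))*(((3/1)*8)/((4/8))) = 96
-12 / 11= -1.09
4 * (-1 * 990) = -3960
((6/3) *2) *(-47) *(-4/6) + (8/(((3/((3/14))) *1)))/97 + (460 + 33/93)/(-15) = 29883971/315735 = 94.65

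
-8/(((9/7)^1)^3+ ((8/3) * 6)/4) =-2744/2101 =-1.31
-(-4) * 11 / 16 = 11 / 4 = 2.75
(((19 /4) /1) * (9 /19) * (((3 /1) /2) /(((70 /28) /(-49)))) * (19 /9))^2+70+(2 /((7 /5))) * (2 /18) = 493221487 /25200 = 19572.28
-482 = -482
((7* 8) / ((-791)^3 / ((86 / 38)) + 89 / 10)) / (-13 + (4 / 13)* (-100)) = 313040 / 53505114794247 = 0.00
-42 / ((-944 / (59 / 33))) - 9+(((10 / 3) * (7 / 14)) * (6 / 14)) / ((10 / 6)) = -5231 / 616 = -8.49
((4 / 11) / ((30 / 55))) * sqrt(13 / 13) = 2 / 3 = 0.67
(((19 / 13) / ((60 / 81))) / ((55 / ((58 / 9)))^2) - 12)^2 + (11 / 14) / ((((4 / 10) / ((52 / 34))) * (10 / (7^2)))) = 3740086263670613 / 23660771062500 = 158.07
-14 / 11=-1.27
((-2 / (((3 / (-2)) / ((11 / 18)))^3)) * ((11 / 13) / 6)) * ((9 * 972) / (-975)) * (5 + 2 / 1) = -409948 / 342225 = -1.20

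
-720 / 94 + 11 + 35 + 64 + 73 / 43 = 210261 / 2021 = 104.04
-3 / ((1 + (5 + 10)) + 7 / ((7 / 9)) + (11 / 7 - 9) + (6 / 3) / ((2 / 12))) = -7 / 69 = -0.10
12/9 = 4/3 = 1.33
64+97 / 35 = 2337 / 35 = 66.77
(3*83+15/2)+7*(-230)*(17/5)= -10435/2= -5217.50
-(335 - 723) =388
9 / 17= 0.53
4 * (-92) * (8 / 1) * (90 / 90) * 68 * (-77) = 15414784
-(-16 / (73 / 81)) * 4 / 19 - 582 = -802050 / 1387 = -578.26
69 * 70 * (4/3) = 6440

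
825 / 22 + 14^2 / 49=83 / 2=41.50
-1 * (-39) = 39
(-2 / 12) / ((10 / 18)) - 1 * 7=-73 / 10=-7.30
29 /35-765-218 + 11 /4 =-979.42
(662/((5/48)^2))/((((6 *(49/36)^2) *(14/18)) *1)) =2965082112/420175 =7056.78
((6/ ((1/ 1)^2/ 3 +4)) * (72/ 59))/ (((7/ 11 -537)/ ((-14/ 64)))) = 6237/ 9050600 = 0.00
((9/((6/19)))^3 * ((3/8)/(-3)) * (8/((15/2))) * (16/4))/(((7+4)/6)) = -370386/55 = -6734.29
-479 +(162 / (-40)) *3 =-9823 / 20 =-491.15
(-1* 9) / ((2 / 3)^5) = -2187 / 32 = -68.34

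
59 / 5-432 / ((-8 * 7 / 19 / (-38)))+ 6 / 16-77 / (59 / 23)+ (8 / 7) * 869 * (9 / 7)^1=-4310.66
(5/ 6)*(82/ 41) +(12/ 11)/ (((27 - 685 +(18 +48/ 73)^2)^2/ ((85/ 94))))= 3524989076842735/ 2114980411313022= 1.67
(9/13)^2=81/169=0.48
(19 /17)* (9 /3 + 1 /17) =988 /289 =3.42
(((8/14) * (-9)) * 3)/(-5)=3.09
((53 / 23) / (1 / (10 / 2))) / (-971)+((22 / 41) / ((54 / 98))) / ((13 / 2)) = 44336333 / 321394203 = 0.14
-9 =-9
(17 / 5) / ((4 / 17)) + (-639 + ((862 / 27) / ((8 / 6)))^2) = -41483 / 810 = -51.21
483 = 483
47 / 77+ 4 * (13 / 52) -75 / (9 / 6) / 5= -646 / 77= -8.39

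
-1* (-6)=6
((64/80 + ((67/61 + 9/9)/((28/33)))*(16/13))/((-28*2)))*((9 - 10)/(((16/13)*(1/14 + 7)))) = 26671/3381840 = 0.01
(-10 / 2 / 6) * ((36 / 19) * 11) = -330 / 19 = -17.37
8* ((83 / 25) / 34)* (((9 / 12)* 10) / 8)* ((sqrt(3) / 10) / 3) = 83* sqrt(3) / 3400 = 0.04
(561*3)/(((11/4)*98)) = 306/49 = 6.24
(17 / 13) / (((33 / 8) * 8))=0.04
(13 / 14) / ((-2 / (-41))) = 533 / 28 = 19.04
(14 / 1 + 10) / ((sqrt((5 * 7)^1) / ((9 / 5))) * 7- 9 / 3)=2916 / 21073 + 3780 * sqrt(35) / 21073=1.20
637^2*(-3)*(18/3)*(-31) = 226419102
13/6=2.17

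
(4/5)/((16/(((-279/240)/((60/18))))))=-279/16000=-0.02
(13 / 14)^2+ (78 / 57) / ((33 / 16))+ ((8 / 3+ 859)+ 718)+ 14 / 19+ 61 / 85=5510681469 / 3481940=1582.65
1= 1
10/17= 0.59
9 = 9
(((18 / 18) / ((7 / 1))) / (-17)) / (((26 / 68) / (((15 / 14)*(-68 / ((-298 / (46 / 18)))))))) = -3910 / 284739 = -0.01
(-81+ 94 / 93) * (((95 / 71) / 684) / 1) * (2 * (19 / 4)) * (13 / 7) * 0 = 0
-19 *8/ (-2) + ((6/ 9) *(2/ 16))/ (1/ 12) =77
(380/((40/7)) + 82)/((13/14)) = 2079/13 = 159.92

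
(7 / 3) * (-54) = -126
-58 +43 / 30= -1697 / 30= -56.57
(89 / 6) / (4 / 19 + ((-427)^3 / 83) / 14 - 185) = -140353 / 635706411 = -0.00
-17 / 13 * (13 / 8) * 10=-85 / 4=-21.25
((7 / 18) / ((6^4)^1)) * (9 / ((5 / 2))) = 7 / 6480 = 0.00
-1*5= -5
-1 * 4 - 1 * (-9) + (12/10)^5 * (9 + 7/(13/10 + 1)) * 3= 6821231/71875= 94.90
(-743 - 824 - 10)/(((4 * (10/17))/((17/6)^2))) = -7747801/1440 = -5380.42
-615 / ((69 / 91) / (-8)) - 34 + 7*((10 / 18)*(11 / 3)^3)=37146749 / 5589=6646.40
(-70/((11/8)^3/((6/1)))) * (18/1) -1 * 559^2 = -419782931/1331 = -315389.13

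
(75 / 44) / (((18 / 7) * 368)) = 175 / 97152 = 0.00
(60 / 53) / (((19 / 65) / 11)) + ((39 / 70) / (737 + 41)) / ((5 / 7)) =42.60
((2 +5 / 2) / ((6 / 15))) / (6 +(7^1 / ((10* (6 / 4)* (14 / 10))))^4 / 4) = 729 / 389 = 1.87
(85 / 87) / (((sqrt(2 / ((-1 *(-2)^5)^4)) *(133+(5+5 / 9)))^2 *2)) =601620480 / 45095261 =13.34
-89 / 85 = -1.05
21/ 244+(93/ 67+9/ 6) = 2.97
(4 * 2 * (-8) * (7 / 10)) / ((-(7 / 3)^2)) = 288 / 35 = 8.23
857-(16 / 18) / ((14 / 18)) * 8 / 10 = 29963 / 35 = 856.09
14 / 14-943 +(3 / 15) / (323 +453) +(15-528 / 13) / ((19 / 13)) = -70736261 / 73720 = -959.53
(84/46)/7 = 6/23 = 0.26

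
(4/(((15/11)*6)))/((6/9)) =11/15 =0.73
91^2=8281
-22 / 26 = -11 / 13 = -0.85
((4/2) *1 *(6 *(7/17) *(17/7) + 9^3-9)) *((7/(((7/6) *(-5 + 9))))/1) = 2178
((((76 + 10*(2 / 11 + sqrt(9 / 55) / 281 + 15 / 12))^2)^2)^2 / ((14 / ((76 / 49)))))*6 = 1470689991118490804665894249344325711359*sqrt(55) / 2906108309819454345232876018 + 538404474764557619255261925410487422408318628057 / 182922081453275734306338148076992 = 2947107294064603.70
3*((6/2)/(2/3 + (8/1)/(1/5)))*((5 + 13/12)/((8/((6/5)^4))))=53217/152500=0.35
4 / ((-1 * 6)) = -2 / 3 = -0.67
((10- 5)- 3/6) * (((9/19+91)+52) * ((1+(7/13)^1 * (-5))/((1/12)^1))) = -3238488/247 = -13111.29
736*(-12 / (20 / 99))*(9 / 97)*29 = -57052512 / 485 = -117634.05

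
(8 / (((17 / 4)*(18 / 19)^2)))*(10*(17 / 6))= 14440 / 243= 59.42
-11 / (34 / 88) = -484 / 17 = -28.47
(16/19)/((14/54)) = 432/133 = 3.25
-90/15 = -6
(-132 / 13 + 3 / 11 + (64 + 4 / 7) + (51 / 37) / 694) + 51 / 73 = 103933788331 / 1876368494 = 55.39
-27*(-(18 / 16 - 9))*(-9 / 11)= 15309 / 88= 173.97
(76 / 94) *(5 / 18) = 95 / 423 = 0.22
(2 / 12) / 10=1 / 60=0.02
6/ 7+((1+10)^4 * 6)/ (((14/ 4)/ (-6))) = -1054146/ 7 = -150592.29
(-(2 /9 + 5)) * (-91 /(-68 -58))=-611 /162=-3.77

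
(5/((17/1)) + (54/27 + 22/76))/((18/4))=1669/2907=0.57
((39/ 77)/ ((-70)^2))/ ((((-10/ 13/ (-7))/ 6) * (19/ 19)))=1521/ 269500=0.01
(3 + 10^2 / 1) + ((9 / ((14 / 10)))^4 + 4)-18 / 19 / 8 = 331150823 / 182476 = 1814.76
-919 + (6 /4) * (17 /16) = -29357 /32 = -917.41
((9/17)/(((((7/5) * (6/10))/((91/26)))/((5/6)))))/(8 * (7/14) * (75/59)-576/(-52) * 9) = 95875/5464752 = 0.02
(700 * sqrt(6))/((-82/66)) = -23100 * sqrt(6)/41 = -1380.08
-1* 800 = -800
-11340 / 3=-3780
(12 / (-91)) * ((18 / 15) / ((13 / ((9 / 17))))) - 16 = -1609528 / 100555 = -16.01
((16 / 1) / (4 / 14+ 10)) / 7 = 2 / 9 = 0.22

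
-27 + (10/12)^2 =-947/36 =-26.31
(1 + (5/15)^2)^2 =1.23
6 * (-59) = -354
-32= -32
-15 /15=-1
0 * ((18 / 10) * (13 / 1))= 0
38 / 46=19 / 23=0.83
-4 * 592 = -2368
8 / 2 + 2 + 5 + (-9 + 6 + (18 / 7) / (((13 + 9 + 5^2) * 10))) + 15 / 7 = 16694 / 1645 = 10.15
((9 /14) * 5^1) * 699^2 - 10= 21986905 /14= 1570493.21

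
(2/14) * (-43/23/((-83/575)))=1075/581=1.85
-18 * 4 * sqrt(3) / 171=-8 * sqrt(3) / 19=-0.73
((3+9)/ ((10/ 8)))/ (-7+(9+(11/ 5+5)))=24/ 23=1.04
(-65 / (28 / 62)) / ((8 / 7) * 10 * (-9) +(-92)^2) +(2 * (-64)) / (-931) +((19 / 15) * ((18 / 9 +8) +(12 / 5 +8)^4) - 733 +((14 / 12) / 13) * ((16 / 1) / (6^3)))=163086355538587549 / 11568047400000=14098.00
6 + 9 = 15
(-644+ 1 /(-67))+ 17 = -42010 /67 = -627.01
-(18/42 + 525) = -3678/7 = -525.43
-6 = -6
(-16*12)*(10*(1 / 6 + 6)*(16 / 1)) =-189440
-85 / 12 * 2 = -85 / 6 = -14.17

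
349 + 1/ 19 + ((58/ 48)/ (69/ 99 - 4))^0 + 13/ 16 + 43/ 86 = 106815/ 304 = 351.37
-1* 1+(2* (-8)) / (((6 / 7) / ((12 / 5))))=-229 / 5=-45.80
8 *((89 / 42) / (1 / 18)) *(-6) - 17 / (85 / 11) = -64157 / 35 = -1833.06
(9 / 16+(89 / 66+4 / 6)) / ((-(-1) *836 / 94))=63967 / 220704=0.29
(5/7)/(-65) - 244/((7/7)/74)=-18056.01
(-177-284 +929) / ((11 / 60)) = 28080 / 11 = 2552.73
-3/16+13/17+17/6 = 3.41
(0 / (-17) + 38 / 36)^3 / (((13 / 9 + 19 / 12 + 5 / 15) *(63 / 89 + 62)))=610451 / 109398762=0.01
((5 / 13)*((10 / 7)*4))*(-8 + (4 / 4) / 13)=-20600 / 1183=-17.41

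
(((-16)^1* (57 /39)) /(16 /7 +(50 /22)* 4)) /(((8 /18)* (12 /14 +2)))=-30723 /18980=-1.62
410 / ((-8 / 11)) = -2255 / 4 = -563.75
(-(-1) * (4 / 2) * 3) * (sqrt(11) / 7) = 2.84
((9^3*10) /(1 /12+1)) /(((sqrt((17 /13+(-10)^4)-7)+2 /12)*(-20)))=26244 /4677323-157464*sqrt(1689038) /60805199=-3.36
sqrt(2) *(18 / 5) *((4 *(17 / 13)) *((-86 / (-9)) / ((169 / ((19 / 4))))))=55556 *sqrt(2) / 10985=7.15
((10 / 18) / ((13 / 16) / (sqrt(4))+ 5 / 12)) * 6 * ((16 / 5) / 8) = 128 / 79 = 1.62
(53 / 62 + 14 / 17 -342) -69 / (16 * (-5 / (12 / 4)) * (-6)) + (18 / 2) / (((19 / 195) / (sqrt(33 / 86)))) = -28732283 / 84320 + 1755 * sqrt(2838) / 1634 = -283.54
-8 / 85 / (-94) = 4 / 3995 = 0.00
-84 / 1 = -84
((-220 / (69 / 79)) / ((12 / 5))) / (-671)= 1975 / 12627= 0.16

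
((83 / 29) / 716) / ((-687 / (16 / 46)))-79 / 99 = -2159944241 / 2706758703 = -0.80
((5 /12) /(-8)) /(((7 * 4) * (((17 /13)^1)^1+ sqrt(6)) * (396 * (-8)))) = 0.00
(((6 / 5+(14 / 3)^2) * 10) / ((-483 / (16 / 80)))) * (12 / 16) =-517 / 7245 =-0.07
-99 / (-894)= 0.11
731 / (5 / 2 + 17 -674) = -86 / 77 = -1.12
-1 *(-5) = 5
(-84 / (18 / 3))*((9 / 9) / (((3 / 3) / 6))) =-84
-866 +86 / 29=-25028 / 29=-863.03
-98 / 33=-2.97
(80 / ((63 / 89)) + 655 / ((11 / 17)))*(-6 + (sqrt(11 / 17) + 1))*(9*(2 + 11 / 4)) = -74083375 / 308 + 14816675*sqrt(187) / 5236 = -201833.92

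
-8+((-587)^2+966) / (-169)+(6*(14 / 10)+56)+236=-1480597 / 845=-1752.19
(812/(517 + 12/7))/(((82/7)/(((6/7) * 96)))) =1636992/148871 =11.00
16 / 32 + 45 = 91 / 2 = 45.50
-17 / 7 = -2.43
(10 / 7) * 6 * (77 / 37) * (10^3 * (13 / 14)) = 4290000 / 259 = 16563.71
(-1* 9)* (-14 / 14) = 9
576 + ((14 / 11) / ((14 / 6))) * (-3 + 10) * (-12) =5832 / 11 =530.18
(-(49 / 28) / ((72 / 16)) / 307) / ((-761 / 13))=91 / 4205286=0.00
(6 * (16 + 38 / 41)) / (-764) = -1041 / 7831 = -0.13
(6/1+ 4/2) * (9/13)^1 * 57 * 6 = 1894.15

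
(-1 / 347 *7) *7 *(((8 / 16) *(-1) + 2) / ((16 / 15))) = -2205 / 11104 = -0.20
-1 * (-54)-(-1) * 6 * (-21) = -72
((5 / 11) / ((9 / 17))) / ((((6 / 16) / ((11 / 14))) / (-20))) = -6800 / 189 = -35.98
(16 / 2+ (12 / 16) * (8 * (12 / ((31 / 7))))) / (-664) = -94 / 2573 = -0.04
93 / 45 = 31 / 15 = 2.07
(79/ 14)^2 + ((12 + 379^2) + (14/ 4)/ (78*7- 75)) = 13264410545/ 92316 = 143684.85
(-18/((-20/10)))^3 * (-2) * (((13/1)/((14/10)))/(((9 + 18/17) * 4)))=-89505/266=-336.48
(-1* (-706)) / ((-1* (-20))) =353 / 10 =35.30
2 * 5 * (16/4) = 40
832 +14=846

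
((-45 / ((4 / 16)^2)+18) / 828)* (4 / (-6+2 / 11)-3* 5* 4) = 37869 / 736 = 51.45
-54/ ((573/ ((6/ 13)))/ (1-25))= 2592/ 2483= 1.04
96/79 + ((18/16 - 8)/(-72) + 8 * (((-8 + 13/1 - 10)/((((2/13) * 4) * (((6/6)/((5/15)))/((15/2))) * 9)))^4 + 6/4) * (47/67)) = 44192259502961/284486639616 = 155.34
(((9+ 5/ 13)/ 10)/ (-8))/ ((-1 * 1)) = 61/ 520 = 0.12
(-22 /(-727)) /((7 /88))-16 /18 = -23288 /45801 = -0.51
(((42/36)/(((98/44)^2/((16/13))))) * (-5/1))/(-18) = 0.08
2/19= 0.11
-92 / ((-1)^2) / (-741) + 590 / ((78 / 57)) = 319577 / 741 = 431.28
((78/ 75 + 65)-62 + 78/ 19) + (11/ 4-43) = -60999/ 1900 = -32.10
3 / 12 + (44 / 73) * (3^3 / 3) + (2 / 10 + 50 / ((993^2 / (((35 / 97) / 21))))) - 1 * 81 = -31472468062897 / 418932778140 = -75.13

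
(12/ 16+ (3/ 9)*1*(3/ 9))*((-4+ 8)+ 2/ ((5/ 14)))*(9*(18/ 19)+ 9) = 13764/ 95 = 144.88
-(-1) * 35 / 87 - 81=-7012 / 87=-80.60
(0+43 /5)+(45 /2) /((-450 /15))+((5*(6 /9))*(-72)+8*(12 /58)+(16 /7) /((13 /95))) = -213.79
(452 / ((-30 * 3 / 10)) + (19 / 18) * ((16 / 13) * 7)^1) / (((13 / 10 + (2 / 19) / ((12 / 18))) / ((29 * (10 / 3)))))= -88380400 / 32409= -2727.03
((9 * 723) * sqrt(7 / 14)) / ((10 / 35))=45549 * sqrt(2) / 4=16104.00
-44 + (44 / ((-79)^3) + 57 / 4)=-58671817 / 1972156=-29.75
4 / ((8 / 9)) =9 / 2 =4.50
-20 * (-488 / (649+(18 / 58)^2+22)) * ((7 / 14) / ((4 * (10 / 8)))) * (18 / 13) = 1846836 / 917137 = 2.01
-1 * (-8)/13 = 8/13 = 0.62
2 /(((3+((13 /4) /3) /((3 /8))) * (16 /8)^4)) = 9 /424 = 0.02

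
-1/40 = -0.02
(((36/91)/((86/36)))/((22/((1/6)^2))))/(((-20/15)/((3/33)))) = -27/1893892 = -0.00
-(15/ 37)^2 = -225/ 1369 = -0.16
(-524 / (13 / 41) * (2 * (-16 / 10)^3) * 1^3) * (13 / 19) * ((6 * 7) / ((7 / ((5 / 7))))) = 131997696 / 3325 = 39698.56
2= 2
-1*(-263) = 263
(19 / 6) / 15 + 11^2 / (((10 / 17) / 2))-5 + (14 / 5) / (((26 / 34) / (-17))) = 402907 / 1170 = 344.36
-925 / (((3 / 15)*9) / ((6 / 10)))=-925 / 3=-308.33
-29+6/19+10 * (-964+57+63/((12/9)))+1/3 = -983347/114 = -8625.85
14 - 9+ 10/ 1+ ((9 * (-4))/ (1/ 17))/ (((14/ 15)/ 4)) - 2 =-18269/ 7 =-2609.86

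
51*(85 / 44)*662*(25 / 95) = 7174425 / 418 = 17163.70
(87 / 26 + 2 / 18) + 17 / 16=8461 / 1872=4.52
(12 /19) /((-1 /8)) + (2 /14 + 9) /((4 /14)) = 512 /19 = 26.95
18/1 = 18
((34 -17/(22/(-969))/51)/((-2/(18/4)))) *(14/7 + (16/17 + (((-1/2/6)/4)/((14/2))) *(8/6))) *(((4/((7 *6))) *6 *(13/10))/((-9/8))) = 163579/770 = 212.44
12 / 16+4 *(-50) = -797 / 4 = -199.25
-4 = -4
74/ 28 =37/ 14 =2.64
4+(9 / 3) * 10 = 34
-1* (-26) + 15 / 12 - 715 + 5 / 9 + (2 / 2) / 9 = -8245 / 12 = -687.08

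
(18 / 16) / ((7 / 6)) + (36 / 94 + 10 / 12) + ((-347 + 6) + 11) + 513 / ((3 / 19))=11532821 / 3948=2921.18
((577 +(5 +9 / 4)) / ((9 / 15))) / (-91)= -3895 / 364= -10.70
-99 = -99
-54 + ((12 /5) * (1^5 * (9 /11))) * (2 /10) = -14742 /275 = -53.61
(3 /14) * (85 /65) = 51 /182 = 0.28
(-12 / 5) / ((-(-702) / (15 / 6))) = -1 / 117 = -0.01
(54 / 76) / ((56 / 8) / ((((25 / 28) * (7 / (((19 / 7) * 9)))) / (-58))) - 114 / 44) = -2475 / 5536657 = -0.00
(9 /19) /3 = 3 /19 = 0.16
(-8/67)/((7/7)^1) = -8/67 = -0.12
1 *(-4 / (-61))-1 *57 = -56.93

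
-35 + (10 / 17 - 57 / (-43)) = -24186 / 731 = -33.09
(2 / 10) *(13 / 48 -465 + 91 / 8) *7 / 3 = -152327 / 720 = -211.57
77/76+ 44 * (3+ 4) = 23485/76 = 309.01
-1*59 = -59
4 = 4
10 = 10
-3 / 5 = -0.60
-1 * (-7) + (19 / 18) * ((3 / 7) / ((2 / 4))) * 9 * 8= 505 / 7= 72.14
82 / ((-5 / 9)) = -738 / 5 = -147.60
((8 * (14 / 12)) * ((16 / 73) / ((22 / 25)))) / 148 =1400 / 89133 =0.02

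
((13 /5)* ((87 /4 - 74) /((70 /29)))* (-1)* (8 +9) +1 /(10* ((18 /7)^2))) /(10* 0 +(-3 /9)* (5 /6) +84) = 27124919 /2373525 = 11.43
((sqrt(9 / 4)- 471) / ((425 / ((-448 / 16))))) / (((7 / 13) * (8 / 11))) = 134277 / 1700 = 78.99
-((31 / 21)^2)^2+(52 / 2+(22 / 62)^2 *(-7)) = 3807073178 / 186896241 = 20.37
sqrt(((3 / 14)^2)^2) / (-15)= -0.00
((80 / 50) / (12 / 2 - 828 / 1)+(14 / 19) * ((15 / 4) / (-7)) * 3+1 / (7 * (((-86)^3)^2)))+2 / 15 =-7761015555228853 / 7371619591413056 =-1.05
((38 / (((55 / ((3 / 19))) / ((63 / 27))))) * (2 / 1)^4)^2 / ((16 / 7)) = 7.26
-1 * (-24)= 24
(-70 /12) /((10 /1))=-7 /12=-0.58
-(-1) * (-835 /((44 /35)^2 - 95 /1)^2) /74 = -1253021875 /969125069354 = -0.00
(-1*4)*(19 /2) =-38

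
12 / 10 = 6 / 5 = 1.20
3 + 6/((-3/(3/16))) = 21/8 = 2.62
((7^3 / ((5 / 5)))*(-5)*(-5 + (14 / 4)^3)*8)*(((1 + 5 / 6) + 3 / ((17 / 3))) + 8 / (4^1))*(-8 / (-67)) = -308322700 / 1139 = -270695.96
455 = 455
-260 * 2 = -520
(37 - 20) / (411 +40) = 17 / 451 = 0.04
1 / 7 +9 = 64 / 7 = 9.14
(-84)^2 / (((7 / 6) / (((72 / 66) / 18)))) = 4032 / 11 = 366.55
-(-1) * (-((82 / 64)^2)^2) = -2825761 / 1048576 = -2.69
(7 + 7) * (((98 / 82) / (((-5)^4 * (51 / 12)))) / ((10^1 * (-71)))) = -1372 / 154646875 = -0.00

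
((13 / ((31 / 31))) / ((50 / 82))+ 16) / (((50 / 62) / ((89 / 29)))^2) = 7102071573 / 13140625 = 540.47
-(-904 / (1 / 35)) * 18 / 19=569520 / 19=29974.74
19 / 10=1.90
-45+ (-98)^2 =9559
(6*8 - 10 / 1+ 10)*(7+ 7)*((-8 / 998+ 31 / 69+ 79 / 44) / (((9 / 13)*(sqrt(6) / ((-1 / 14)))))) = -88102066*sqrt(6) / 3408669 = -63.31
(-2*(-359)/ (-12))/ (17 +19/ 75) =-8975/ 2588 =-3.47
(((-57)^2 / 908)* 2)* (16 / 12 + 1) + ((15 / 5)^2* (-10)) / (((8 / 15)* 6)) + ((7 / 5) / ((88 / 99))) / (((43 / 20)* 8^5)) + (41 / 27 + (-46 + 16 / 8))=-931092888497 / 17271816192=-53.91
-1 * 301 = -301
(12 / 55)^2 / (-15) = -48 / 15125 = -0.00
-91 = -91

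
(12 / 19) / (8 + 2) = 6 / 95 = 0.06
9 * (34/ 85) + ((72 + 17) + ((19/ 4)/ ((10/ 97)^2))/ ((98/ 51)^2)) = 820715531/ 3841600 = 213.64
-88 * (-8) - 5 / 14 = 9851 / 14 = 703.64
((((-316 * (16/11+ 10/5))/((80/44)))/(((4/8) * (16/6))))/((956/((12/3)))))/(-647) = 0.00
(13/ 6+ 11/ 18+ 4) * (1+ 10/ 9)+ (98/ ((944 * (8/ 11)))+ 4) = 5643467/ 305856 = 18.45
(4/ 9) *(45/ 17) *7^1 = 140/ 17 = 8.24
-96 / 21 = -32 / 7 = -4.57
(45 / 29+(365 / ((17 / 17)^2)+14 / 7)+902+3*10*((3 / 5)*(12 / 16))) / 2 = 642.03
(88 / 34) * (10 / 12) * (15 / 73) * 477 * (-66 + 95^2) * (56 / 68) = 113859900 / 73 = 1559724.66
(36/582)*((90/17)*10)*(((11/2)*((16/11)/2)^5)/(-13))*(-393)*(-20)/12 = -57950208000/313859117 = -184.64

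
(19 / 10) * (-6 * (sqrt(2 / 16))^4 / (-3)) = 19 / 320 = 0.06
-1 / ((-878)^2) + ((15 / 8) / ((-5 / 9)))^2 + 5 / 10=146660665 / 12334144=11.89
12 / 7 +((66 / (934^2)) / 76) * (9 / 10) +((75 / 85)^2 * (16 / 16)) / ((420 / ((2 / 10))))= 1149874853331 / 670614951440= 1.71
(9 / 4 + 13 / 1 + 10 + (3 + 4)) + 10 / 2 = 149 / 4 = 37.25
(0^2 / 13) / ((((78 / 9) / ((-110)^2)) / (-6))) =0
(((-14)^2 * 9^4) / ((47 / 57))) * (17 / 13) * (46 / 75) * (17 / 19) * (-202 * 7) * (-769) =18589064435225424 / 15275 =1216960028492.66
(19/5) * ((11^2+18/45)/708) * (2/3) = 11533/26550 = 0.43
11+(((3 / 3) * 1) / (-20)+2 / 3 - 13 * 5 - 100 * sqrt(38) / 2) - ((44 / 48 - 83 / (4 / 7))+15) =1519 / 20 - 50 * sqrt(38) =-232.27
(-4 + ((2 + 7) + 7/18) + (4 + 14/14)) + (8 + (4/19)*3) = 6505/342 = 19.02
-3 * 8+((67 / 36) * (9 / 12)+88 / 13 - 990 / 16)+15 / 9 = -15817 / 208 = -76.04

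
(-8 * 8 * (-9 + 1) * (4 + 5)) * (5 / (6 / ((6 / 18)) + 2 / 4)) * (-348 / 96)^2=605520 / 37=16365.41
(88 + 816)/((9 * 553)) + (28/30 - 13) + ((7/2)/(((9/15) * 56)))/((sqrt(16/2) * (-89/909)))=-295759/24885 - 1515 * sqrt(2)/5696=-12.26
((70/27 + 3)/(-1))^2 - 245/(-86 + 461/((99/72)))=20185229/666306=30.29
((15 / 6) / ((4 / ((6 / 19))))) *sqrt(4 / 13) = 15 *sqrt(13) / 494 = 0.11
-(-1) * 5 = 5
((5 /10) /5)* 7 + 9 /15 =13 /10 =1.30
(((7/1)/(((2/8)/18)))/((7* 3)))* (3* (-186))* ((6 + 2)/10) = -53568/5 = -10713.60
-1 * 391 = -391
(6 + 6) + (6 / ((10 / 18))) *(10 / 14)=138 / 7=19.71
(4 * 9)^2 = 1296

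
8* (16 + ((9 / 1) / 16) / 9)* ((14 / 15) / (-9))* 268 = -482132 / 135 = -3571.35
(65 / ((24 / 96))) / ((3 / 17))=4420 / 3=1473.33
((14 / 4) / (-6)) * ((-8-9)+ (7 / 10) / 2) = 777 / 80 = 9.71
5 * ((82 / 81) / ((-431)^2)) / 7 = 410 / 105326487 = 0.00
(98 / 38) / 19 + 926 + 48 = 351663 / 361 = 974.14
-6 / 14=-3 / 7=-0.43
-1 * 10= -10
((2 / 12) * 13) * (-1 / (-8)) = 0.27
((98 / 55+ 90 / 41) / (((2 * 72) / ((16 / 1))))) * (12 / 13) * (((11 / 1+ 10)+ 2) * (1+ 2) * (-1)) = -825056 / 29315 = -28.14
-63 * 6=-378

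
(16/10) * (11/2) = 44/5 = 8.80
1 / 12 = 0.08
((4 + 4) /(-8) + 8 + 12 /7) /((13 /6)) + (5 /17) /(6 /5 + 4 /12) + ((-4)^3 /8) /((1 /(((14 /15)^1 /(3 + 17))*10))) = 256429 /533715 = 0.48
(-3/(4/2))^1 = -3/2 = -1.50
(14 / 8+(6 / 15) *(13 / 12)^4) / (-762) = -119281 / 39502080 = -0.00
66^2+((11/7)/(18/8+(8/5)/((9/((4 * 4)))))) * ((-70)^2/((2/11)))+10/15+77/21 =4980611/393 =12673.31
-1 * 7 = -7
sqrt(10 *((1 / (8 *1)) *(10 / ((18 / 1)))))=5 / 6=0.83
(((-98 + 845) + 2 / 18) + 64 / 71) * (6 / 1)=955960 / 213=4488.08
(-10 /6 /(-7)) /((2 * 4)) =5 /168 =0.03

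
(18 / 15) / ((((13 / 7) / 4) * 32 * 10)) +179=465421 / 2600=179.01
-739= -739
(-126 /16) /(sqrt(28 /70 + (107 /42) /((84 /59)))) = -1323 * sqrt(386210) /154484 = -5.32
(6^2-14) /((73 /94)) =2068 /73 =28.33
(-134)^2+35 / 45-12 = 161503 / 9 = 17944.78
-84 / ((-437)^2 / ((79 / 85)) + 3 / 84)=-185808 / 454506299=-0.00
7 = 7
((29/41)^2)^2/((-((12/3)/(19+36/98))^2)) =-636977975881/108554434576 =-5.87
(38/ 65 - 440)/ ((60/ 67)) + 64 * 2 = -707227/ 1950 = -362.68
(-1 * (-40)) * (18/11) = 720/11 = 65.45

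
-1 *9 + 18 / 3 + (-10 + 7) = -6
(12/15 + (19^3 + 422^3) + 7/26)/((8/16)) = 9770580049/65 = 150316616.14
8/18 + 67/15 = 221/45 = 4.91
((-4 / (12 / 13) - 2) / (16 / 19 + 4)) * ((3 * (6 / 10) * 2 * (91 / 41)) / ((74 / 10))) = -98553 / 69782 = -1.41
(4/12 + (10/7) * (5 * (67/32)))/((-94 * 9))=-5137/284256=-0.02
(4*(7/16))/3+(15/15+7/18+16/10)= 643/180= 3.57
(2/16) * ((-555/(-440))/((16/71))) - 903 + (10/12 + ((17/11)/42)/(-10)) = -1066187407/1182720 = -901.47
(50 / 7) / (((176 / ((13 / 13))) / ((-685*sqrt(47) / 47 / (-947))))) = 17125*sqrt(47) / 27417544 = 0.00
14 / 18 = 7 / 9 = 0.78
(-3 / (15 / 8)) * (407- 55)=-2816 / 5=-563.20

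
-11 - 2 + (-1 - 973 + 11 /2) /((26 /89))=-3328.25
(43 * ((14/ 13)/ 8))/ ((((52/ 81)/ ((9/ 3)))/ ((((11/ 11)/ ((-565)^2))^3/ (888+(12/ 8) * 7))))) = 24381/ 26344757233545209875000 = 0.00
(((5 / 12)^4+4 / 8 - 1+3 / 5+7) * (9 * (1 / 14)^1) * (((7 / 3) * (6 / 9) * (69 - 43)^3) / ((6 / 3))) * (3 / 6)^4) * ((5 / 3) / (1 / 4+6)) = 1624138841 / 1555200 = 1044.33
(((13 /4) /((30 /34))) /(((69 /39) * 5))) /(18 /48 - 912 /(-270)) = 0.11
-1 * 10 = -10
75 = 75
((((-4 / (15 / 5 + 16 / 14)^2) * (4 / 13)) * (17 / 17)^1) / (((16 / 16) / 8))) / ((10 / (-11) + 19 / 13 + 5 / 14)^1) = -965888 / 1531461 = -0.63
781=781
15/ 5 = 3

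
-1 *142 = -142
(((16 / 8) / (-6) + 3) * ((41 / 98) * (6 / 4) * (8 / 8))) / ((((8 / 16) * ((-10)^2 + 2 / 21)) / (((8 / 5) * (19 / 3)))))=12464 / 36785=0.34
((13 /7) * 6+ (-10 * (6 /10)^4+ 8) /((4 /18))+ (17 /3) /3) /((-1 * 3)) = -340198 /23625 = -14.40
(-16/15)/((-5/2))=0.43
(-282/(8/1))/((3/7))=-329/4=-82.25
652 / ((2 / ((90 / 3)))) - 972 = 8808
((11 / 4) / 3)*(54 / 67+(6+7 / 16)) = 85415 / 12864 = 6.64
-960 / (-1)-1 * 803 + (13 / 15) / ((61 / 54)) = 48119 / 305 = 157.77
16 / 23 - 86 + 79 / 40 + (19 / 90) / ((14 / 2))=-4828021 / 57960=-83.30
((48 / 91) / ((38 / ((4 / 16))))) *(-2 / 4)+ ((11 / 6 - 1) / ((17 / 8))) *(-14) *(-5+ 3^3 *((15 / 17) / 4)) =-5.25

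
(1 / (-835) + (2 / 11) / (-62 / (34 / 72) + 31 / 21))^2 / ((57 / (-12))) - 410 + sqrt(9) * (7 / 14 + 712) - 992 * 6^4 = -353622917791341654370947 / 275427742321138550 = -1283904.50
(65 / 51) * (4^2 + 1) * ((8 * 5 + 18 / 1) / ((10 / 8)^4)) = 193024 / 375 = 514.73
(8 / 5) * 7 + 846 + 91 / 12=51887 / 60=864.78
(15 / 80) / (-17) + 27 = 7341 / 272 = 26.99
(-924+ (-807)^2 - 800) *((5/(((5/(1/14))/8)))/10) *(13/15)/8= 337753/84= 4020.87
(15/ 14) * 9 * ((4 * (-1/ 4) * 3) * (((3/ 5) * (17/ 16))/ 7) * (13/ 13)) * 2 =-4131/ 784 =-5.27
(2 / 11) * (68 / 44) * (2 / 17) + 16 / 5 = 1956 / 605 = 3.23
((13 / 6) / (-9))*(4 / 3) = -26 / 81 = -0.32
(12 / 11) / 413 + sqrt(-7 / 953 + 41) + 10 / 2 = 22727 / 4543 + sqrt(37229898) / 953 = 11.41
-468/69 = -156/23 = -6.78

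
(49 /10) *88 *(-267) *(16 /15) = -3070144 /25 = -122805.76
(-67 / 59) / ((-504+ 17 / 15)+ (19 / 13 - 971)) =13065 / 16940021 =0.00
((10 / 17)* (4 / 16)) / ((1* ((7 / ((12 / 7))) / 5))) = 150 / 833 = 0.18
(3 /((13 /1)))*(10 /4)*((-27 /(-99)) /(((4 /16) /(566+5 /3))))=3930 /11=357.27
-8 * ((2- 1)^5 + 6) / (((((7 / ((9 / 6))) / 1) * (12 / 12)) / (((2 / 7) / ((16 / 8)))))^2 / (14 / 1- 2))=-216 / 343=-0.63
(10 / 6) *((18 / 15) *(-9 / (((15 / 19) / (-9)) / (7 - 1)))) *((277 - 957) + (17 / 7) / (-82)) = -837252.46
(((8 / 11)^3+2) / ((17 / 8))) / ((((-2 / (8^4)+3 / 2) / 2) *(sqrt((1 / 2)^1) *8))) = 13000704 *sqrt(2) / 69487517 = 0.26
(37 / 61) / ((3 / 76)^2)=213712 / 549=389.28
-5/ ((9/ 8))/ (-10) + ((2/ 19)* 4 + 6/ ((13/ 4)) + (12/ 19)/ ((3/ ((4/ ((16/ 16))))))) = 7900/ 2223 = 3.55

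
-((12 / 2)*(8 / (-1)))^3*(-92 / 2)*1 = -5087232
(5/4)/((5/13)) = 13/4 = 3.25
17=17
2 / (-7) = -2 / 7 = -0.29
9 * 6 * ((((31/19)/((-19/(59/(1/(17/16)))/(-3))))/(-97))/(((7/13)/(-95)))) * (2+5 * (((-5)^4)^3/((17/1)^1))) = 11754986899674915/103208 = 113896082664.86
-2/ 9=-0.22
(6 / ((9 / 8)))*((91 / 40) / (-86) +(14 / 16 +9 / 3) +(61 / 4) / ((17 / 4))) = 434903 / 10965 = 39.66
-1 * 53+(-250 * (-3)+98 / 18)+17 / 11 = 69695 / 99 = 703.99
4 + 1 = 5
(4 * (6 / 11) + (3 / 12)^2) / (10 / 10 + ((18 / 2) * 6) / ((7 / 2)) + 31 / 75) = 207375 / 1556192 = 0.13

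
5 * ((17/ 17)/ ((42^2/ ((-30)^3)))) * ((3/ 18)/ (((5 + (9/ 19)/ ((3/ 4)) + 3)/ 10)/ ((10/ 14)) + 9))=-296875/ 237601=-1.25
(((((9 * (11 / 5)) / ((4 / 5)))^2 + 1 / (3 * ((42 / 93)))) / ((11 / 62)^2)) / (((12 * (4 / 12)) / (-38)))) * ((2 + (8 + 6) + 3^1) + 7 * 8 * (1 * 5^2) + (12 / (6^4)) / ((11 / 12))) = -264289760912911 / 1006236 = -262651863.89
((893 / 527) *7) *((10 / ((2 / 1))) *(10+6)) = 500080 / 527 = 948.92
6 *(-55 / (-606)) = 55 / 101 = 0.54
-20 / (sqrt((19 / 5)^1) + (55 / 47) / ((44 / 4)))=11750 / 20923 -22090 * sqrt(95) / 20923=-9.73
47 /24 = 1.96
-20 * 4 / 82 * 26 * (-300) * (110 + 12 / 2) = 36192000 / 41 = 882731.71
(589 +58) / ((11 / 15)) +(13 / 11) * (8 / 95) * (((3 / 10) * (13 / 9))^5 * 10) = 280054733059 / 317418750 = 882.29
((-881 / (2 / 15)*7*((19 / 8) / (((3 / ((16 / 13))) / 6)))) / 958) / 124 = -1757595 / 772148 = -2.28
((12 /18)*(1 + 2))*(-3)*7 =-42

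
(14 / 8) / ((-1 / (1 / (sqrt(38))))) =-7 *sqrt(38) / 152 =-0.28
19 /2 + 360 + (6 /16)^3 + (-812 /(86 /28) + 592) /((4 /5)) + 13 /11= 188962531 /242176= 780.27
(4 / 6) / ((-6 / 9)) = -1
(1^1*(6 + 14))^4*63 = 10080000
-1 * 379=-379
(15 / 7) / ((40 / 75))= 4.02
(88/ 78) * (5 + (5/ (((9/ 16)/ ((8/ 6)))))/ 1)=1540/ 81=19.01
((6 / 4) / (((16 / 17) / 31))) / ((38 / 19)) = 1581 / 64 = 24.70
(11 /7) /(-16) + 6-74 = -7627 /112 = -68.10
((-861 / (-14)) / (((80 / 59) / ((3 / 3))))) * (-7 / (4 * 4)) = -50799 / 2560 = -19.84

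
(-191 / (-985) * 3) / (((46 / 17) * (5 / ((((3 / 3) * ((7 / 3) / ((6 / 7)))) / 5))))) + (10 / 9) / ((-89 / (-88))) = 2036120501 / 1814665500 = 1.12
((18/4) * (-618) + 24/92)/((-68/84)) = 1343097/391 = 3435.03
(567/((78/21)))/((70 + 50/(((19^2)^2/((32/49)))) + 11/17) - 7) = 430864292817/179644035428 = 2.40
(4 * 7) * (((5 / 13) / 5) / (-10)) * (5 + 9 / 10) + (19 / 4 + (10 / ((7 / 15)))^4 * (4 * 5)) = 13162510859723 / 3121300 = 4216996.40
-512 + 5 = -507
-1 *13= -13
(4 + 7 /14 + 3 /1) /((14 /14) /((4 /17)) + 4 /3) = 90 /67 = 1.34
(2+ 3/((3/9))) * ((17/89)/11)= 17/89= 0.19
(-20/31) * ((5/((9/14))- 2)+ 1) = -4.37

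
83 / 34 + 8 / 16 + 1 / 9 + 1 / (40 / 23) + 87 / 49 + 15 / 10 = 2070011 / 299880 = 6.90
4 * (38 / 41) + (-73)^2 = 218641 / 41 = 5332.71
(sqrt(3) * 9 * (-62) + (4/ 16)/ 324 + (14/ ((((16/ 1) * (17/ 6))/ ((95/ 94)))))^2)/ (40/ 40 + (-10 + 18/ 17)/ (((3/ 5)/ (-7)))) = 324935629/ 348532697664 - 28458 * sqrt(3)/ 5371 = -9.18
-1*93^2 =-8649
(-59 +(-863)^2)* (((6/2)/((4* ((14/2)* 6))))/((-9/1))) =-372355/252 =-1477.60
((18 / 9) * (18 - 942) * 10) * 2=-36960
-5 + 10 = 5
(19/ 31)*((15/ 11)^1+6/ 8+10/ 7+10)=79249/ 9548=8.30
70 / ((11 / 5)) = 350 / 11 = 31.82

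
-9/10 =-0.90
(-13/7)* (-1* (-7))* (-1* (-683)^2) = 6064357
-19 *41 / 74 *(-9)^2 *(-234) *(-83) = -612754389 / 37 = -16560929.43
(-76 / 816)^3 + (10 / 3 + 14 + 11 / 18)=152335445 / 8489664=17.94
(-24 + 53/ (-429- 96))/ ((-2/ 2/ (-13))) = -164489/ 525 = -313.31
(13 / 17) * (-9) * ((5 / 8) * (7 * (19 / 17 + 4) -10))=-256815 / 2312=-111.08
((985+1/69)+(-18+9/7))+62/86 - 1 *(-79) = 21766351/20769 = 1048.02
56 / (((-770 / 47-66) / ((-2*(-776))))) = -127652 / 121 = -1054.98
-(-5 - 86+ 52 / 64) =1443 / 16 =90.19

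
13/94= 0.14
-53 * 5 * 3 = -795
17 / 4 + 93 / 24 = 65 / 8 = 8.12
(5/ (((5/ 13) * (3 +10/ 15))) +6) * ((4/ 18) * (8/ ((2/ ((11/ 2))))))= 140/ 3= 46.67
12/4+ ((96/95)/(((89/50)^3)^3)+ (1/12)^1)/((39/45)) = 1073990238941197254331/346152126862995386492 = 3.10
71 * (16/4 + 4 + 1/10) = 5751/10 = 575.10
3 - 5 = -2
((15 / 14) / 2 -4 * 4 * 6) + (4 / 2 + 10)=-2337 / 28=-83.46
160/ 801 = 0.20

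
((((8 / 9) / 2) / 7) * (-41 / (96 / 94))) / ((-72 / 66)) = 21197 / 9072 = 2.34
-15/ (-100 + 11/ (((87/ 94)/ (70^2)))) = -261/ 1011580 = -0.00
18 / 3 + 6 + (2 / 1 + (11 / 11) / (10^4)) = 140001 / 10000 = 14.00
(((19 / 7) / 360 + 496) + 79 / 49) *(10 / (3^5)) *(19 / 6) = 166782247 / 2571912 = 64.85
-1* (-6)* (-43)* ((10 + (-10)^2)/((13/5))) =-141900/13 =-10915.38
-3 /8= -0.38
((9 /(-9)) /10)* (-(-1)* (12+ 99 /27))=-47 /30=-1.57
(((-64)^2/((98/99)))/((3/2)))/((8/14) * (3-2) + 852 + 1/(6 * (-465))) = 3.24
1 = 1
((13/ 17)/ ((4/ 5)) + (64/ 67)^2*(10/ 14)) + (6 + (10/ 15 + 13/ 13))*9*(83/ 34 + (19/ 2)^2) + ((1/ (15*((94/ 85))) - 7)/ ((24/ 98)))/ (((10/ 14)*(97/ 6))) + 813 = 1053229077028339/ 146122606140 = 7207.84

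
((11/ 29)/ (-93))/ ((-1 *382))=11/ 1030254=0.00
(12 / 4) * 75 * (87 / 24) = 6525 / 8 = 815.62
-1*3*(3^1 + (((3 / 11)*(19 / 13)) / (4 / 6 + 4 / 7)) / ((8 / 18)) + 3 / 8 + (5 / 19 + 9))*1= -5663739 / 141284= -40.09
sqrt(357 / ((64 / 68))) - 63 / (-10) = 63 / 10 +17 * sqrt(21) / 4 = 25.78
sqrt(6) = 2.45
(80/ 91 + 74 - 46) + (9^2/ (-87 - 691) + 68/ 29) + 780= 1665344201/ 2053142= 811.12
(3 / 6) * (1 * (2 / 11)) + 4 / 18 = 31 / 99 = 0.31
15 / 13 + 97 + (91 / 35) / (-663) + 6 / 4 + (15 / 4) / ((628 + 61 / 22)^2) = 99.65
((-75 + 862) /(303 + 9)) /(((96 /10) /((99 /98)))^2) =7142025 /255696896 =0.03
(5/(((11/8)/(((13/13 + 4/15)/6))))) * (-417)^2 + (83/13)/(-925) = 17657460987/132275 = 133490.54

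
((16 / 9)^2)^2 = 65536 / 6561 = 9.99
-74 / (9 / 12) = -296 / 3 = -98.67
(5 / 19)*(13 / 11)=65 / 209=0.31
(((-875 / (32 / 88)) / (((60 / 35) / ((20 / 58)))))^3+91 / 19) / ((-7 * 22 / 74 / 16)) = 3839402242858446059 / 4404068064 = 871785400.92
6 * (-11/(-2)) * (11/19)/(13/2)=726/247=2.94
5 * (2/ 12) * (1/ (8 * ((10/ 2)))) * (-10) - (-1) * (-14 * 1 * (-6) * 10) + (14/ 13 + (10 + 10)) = 268591/ 312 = 860.87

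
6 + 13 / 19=6.68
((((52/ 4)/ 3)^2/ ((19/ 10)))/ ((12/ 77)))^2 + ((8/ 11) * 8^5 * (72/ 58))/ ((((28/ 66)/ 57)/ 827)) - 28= 702440100213133355/ 213693228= 3287142539.74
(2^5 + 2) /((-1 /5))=-170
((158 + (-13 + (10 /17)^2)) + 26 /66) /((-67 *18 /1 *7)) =-694961 /40255677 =-0.02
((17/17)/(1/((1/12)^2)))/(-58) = -1/8352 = -0.00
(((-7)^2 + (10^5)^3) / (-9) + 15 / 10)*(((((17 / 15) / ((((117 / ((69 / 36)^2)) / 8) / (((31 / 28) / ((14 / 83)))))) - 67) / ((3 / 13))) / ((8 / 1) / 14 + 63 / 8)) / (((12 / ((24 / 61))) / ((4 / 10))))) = 48691960331604.41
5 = 5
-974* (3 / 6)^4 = -487 / 8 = -60.88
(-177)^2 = 31329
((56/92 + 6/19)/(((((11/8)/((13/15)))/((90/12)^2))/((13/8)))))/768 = 85345/1230592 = 0.07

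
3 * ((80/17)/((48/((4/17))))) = 20/289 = 0.07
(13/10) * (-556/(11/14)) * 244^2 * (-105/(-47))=-122355807.69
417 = 417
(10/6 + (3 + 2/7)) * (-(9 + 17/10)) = -5564/105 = -52.99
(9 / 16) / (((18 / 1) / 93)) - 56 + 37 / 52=-21791 / 416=-52.38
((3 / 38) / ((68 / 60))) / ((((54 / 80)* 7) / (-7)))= -0.10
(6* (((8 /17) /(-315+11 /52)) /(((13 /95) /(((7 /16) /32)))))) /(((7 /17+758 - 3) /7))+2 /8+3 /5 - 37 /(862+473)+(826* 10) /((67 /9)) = 167020721394277187 /150418367060880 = 1110.37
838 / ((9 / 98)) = 82124 / 9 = 9124.89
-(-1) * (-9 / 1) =-9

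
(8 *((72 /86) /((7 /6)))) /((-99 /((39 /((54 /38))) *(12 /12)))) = -15808 /9933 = -1.59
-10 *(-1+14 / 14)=0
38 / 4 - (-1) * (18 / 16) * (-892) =-994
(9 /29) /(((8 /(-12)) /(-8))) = 108 /29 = 3.72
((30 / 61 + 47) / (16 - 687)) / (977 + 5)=-2897 / 40194242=-0.00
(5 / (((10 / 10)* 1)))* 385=1925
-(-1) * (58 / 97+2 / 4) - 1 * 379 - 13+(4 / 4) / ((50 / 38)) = -1892189 / 4850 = -390.14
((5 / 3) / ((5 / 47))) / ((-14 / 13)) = -611 / 42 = -14.55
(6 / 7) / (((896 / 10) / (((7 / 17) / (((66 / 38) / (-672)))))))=-285 / 187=-1.52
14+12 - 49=-23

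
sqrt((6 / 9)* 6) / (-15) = -2 / 15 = -0.13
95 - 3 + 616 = 708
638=638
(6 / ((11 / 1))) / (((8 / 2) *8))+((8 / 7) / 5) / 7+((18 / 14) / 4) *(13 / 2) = 92233 / 43120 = 2.14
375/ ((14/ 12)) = 2250/ 7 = 321.43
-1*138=-138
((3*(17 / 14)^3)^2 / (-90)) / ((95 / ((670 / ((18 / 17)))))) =-27492691091 / 12875506560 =-2.14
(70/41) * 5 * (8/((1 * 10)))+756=31276/41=762.83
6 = 6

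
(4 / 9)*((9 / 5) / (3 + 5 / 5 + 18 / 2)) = 4 / 65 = 0.06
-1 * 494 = -494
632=632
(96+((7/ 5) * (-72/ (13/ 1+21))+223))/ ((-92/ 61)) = -1638643/ 7820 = -209.55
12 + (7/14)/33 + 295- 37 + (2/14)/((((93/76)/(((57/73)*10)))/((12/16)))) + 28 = 312291409/1045506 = 298.70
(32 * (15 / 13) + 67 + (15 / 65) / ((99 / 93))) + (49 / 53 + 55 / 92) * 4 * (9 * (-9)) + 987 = 104223618 / 174317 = 597.90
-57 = -57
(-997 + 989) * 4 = -32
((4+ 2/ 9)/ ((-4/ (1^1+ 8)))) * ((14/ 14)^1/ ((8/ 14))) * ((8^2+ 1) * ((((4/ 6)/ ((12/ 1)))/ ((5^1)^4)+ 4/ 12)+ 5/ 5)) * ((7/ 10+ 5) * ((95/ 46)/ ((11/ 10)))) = -9363159169/ 607200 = -15420.22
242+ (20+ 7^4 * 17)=41079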